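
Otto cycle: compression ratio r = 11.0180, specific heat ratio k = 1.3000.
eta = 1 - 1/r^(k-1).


r^(k-1) = 2.0541
eta = 1 - 1/2.0541 = 0.5132 = 51.3179%

51.3179%


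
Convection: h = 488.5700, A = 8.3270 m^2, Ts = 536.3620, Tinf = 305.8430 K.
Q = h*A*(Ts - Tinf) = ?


dT = 230.5190 K
Q = 488.5700 * 8.3270 * 230.5190 = 937825.6090 W

937825.6090 W


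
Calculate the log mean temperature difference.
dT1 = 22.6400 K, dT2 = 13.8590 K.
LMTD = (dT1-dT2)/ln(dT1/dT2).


dT1/dT2 = 1.6336
ln(dT1/dT2) = 0.4908
LMTD = 8.7810 / 0.4908 = 17.8918 K

17.8918 K


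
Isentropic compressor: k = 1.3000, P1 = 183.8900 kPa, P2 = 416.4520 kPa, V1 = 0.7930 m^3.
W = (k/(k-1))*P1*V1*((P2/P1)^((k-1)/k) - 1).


(k-1)/k = 0.2308
(P2/P1)^exp = 1.2076
W = 4.3333 * 183.8900 * 0.7930 * (1.2076 - 1) = 131.1867 kJ

131.1867 kJ


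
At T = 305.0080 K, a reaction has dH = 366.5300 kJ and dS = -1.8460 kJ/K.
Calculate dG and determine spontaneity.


T*dS = 305.0080 * -1.8460 = -563.0448 kJ
dG = 366.5300 + 563.0448 = 929.5748 kJ (non-spontaneous)

dG = 929.5748 kJ, non-spontaneous


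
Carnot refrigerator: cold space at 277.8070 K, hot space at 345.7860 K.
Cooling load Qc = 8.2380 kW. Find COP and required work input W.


COP = 277.8070 / 67.9790 = 4.0867
W = 8.2380 / 4.0867 = 2.0158 kW

COP = 4.0867, W = 2.0158 kW


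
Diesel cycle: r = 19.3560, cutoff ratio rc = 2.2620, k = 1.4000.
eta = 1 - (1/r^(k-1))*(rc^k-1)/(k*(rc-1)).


r^(k-1) = 3.2713
rc^k = 3.1354
eta = 0.6305 = 63.0546%

63.0546%


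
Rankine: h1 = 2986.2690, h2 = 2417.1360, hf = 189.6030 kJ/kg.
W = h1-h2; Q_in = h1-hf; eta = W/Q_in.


W = 569.1330 kJ/kg
Q_in = 2796.6660 kJ/kg
eta = 0.2035 = 20.3504%

eta = 20.3504%


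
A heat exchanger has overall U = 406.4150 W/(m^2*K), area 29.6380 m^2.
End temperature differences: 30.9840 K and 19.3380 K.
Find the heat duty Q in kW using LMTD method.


LMTD = 24.7052 K
Q = 406.4150 * 29.6380 * 24.7052 = 297582.1456 W = 297.5821 kW

297.5821 kW


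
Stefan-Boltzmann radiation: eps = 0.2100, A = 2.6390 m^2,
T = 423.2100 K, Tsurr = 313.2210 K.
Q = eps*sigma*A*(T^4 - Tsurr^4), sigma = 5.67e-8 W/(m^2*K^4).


T^4 = 3.2079e+10
Tsurr^4 = 9.6251e+09
Q = 0.2100 * 5.67e-8 * 2.6390 * 2.2454e+10 = 705.5672 W

705.5672 W


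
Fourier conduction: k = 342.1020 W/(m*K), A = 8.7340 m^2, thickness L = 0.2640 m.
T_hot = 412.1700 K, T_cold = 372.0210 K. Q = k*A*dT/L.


dT = 40.1490 K
Q = 342.1020 * 8.7340 * 40.1490 / 0.2640 = 454401.3433 W

454401.3433 W


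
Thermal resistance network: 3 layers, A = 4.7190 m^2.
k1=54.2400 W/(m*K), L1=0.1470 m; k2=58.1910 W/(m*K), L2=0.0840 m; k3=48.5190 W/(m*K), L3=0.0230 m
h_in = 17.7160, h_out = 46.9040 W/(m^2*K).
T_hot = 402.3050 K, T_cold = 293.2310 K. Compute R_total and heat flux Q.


R_conv_in = 1/(17.7160*4.7190) = 0.0120
R_1 = 0.1470/(54.2400*4.7190) = 0.0006
R_2 = 0.0840/(58.1910*4.7190) = 0.0003
R_3 = 0.0230/(48.5190*4.7190) = 0.0001
R_conv_out = 1/(46.9040*4.7190) = 0.0045
R_total = 0.0175 K/W
Q = 109.0740 / 0.0175 = 6247.0568 W

R_total = 0.0175 K/W, Q = 6247.0568 W


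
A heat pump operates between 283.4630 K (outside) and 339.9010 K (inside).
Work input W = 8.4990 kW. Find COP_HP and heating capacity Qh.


COP = 339.9010 / 56.4380 = 6.0226
Qh = 6.0226 * 8.4990 = 51.1857 kW

COP = 6.0226, Qh = 51.1857 kW


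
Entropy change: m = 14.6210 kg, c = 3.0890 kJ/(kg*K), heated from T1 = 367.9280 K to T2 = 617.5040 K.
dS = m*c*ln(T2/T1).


T2/T1 = 1.6783
ln(T2/T1) = 0.5178
dS = 14.6210 * 3.0890 * 0.5178 = 23.3860 kJ/K

23.3860 kJ/K


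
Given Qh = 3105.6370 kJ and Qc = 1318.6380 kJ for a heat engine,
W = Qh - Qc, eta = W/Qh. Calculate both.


W = 3105.6370 - 1318.6380 = 1786.9990 kJ
eta = 1786.9990 / 3105.6370 = 0.5754 = 57.5405%

W = 1786.9990 kJ, eta = 57.5405%


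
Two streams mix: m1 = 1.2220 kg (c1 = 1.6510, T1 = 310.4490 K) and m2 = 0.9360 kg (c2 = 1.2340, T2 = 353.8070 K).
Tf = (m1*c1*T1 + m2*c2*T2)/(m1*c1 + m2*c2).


num = 1034.9933
den = 3.1725
Tf = 326.2343 K

326.2343 K


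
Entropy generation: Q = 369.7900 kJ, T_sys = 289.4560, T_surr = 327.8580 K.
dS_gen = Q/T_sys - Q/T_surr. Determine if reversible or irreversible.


dS_sys = 369.7900/289.4560 = 1.2775 kJ/K
dS_surr = -369.7900/327.8580 = -1.1279 kJ/K
dS_gen = 1.2775 - 1.1279 = 0.1496 kJ/K (irreversible)

dS_gen = 0.1496 kJ/K, irreversible


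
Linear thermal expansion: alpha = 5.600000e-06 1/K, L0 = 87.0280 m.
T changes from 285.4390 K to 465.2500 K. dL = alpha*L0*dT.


dT = 179.8110 K
dL = 5.600000e-06 * 87.0280 * 179.8110 = 0.087632 m
L_final = 87.115632 m

dL = 0.087632 m


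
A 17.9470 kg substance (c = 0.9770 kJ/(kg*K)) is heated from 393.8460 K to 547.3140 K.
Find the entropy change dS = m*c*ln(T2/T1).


T2/T1 = 1.3897
ln(T2/T1) = 0.3291
dS = 17.9470 * 0.9770 * 0.3291 = 5.7699 kJ/K

5.7699 kJ/K


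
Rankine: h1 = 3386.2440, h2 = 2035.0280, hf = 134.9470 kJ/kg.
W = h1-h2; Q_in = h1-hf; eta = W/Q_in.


W = 1351.2160 kJ/kg
Q_in = 3251.2970 kJ/kg
eta = 0.4156 = 41.5593%

eta = 41.5593%


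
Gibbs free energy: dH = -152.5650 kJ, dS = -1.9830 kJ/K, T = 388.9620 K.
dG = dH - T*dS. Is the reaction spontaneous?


T*dS = 388.9620 * -1.9830 = -771.3116 kJ
dG = -152.5650 + 771.3116 = 618.7466 kJ (non-spontaneous)

dG = 618.7466 kJ, non-spontaneous


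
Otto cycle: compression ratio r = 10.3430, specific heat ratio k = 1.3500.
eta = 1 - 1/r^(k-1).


r^(k-1) = 2.2653
eta = 1 - 1/2.2653 = 0.5586 = 55.8558%

55.8558%


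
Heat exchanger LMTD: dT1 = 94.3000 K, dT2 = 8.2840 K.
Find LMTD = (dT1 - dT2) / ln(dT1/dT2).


dT1/dT2 = 11.3834
ln(dT1/dT2) = 2.4322
LMTD = 86.0160 / 2.4322 = 35.3662 K

35.3662 K


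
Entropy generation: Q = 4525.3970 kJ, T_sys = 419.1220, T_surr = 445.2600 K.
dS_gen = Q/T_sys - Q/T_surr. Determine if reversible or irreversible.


dS_sys = 4525.3970/419.1220 = 10.7973 kJ/K
dS_surr = -4525.3970/445.2600 = -10.1635 kJ/K
dS_gen = 10.7973 - 10.1635 = 0.6338 kJ/K (irreversible)

dS_gen = 0.6338 kJ/K, irreversible


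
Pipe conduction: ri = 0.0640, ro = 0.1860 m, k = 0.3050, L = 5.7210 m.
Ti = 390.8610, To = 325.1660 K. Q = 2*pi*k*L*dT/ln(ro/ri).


dT = 65.6950 K
ln(ro/ri) = 1.0669
Q = 2*pi*0.3050*5.7210*65.6950 / 1.0669 = 675.1108 W

675.1108 W


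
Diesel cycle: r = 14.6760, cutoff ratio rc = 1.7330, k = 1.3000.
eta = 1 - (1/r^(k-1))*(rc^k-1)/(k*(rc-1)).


r^(k-1) = 2.2386
rc^k = 2.0438
eta = 0.5107 = 51.0687%

51.0687%


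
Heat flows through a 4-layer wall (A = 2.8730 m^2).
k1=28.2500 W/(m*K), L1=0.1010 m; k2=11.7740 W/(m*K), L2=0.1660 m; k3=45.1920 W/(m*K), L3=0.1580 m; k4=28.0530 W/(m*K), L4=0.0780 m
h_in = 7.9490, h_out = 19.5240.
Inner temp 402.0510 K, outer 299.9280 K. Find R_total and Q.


R_conv_in = 1/(7.9490*2.8730) = 0.0438
R_1 = 0.1010/(28.2500*2.8730) = 0.0012
R_2 = 0.1660/(11.7740*2.8730) = 0.0049
R_3 = 0.1580/(45.1920*2.8730) = 0.0012
R_4 = 0.0780/(28.0530*2.8730) = 0.0010
R_conv_out = 1/(19.5240*2.8730) = 0.0178
R_total = 0.0700 K/W
Q = 102.1230 / 0.0700 = 1459.9037 W

R_total = 0.0700 K/W, Q = 1459.9037 W


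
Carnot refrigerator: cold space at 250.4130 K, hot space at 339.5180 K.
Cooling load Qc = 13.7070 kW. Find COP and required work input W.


COP = 250.4130 / 89.1050 = 2.8103
W = 13.7070 / 2.8103 = 4.8774 kW

COP = 2.8103, W = 4.8774 kW


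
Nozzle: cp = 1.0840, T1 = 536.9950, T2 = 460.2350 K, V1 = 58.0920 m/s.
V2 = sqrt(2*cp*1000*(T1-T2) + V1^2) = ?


dT = 76.7600 K
2*cp*1000*dT = 166415.6800
V1^2 = 3374.6805
V2 = sqrt(169790.3605) = 412.0563 m/s

412.0563 m/s


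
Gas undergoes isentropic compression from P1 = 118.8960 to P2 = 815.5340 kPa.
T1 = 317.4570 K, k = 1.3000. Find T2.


(k-1)/k = 0.2308
(P2/P1)^exp = 1.5595
T2 = 317.4570 * 1.5595 = 495.0755 K

495.0755 K


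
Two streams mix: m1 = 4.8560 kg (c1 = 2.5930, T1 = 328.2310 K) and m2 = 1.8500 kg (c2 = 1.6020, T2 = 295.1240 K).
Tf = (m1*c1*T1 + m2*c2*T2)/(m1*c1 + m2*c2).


num = 5007.6151
den = 15.5553
Tf = 321.9232 K

321.9232 K


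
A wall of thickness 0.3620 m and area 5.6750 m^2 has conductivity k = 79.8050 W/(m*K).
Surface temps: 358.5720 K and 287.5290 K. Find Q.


dT = 71.0430 K
Q = 79.8050 * 5.6750 * 71.0430 / 0.3620 = 88880.9504 W

88880.9504 W


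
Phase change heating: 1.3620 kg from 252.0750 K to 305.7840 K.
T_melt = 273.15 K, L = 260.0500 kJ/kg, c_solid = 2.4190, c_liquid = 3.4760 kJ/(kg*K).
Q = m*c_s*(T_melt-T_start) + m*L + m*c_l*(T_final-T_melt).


Q1 (sensible, solid) = 1.3620 * 2.4190 * 21.0750 = 69.4353 kJ
Q2 (latent) = 1.3620 * 260.0500 = 354.1881 kJ
Q3 (sensible, liquid) = 1.3620 * 3.4760 * 32.6340 = 154.4995 kJ
Q_total = 578.1230 kJ

578.1230 kJ


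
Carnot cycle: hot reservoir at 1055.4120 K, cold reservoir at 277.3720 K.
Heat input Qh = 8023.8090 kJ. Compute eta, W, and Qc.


eta = 1 - 277.3720/1055.4120 = 0.7372
W = 0.7372 * 8023.8090 = 5915.0780 kJ
Qc = 8023.8090 - 5915.0780 = 2108.7310 kJ

eta = 73.7191%, W = 5915.0780 kJ, Qc = 2108.7310 kJ


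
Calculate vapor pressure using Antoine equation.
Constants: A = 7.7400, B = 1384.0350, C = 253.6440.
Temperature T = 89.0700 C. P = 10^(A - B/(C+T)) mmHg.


C+T = 342.7140
B/(C+T) = 4.0385
log10(P) = 7.7400 - 4.0385 = 3.7015
P = 10^3.7015 = 5029.7361 mmHg

5029.7361 mmHg


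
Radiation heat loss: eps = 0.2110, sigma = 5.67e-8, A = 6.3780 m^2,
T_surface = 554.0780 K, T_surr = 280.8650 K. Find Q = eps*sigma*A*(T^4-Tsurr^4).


T^4 = 9.4250e+10
Tsurr^4 = 6.2229e+09
Q = 0.2110 * 5.67e-8 * 6.3780 * 8.8028e+10 = 6716.9021 W

6716.9021 W


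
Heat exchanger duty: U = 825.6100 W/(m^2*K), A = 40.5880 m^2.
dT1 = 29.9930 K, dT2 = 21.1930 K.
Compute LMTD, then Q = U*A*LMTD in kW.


LMTD = 25.3388 K
Q = 825.6100 * 40.5880 * 25.3388 = 849100.5757 W = 849.1006 kW

849.1006 kW


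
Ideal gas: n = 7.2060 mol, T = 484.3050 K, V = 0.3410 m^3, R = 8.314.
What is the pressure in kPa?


P = nRT/V = 7.2060 * 8.314 * 484.3050 / 0.3410
= 29015.0438 / 0.3410 = 85088.1050 Pa = 85.0881 kPa

85.0881 kPa


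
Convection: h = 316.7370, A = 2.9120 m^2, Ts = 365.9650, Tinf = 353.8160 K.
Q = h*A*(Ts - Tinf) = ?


dT = 12.1490 K
Q = 316.7370 * 2.9120 * 12.1490 = 11205.4861 W

11205.4861 W


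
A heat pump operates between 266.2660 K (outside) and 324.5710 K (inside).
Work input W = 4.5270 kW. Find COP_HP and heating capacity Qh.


COP = 324.5710 / 58.3050 = 5.5668
Qh = 5.5668 * 4.5270 = 25.2008 kW

COP = 5.5668, Qh = 25.2008 kW


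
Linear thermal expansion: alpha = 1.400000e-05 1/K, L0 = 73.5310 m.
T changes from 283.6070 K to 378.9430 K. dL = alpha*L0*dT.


dT = 95.3360 K
dL = 1.400000e-05 * 73.5310 * 95.3360 = 0.098142 m
L_final = 73.629142 m

dL = 0.098142 m


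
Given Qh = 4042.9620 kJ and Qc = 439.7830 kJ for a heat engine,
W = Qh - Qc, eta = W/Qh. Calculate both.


W = 4042.9620 - 439.7830 = 3603.1790 kJ
eta = 3603.1790 / 4042.9620 = 0.8912 = 89.1223%

W = 3603.1790 kJ, eta = 89.1223%


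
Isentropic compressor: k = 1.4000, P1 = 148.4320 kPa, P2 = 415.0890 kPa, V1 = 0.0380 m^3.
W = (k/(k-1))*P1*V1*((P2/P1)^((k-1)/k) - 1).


(k-1)/k = 0.2857
(P2/P1)^exp = 1.3415
W = 3.5000 * 148.4320 * 0.0380 * (1.3415 - 1) = 6.7425 kJ

6.7425 kJ


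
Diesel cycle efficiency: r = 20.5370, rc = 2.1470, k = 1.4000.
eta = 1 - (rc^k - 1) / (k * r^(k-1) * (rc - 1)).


r^(k-1) = 3.3498
rc^k = 2.9145
eta = 0.6441 = 64.4082%

64.4082%


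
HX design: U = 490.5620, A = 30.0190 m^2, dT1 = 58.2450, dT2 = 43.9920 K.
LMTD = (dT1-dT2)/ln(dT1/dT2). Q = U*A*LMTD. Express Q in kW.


LMTD = 50.7856 K
Q = 490.5620 * 30.0190 * 50.7856 = 747877.8360 W = 747.8778 kW

747.8778 kW


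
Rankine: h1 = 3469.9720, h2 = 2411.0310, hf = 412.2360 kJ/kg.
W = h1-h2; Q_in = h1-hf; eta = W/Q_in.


W = 1058.9410 kJ/kg
Q_in = 3057.7360 kJ/kg
eta = 0.3463 = 34.6315%

eta = 34.6315%


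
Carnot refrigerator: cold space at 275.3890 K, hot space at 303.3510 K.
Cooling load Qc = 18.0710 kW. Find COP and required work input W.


COP = 275.3890 / 27.9620 = 9.8487
W = 18.0710 / 9.8487 = 1.8349 kW

COP = 9.8487, W = 1.8349 kW


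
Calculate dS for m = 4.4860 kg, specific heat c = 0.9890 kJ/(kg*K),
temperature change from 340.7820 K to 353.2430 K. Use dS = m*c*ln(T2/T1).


T2/T1 = 1.0366
ln(T2/T1) = 0.0359
dS = 4.4860 * 0.9890 * 0.0359 = 0.1593 kJ/K

0.1593 kJ/K


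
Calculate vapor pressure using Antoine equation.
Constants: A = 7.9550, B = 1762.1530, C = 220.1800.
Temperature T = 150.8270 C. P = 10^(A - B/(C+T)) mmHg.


C+T = 371.0070
B/(C+T) = 4.7496
log10(P) = 7.9550 - 4.7496 = 3.2054
P = 10^3.2054 = 1604.5419 mmHg

1604.5419 mmHg


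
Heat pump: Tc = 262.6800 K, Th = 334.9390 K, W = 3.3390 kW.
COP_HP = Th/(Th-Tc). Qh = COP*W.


COP = 334.9390 / 72.2590 = 4.6353
Qh = 4.6353 * 3.3390 = 15.4771 kW

COP = 4.6353, Qh = 15.4771 kW


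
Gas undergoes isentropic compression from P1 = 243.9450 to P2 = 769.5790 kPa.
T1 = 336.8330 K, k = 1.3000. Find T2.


(k-1)/k = 0.2308
(P2/P1)^exp = 1.3036
T2 = 336.8330 * 1.3036 = 439.0961 K

439.0961 K


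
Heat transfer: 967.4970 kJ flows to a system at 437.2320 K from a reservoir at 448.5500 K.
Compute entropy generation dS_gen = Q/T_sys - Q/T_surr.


dS_sys = 967.4970/437.2320 = 2.2128 kJ/K
dS_surr = -967.4970/448.5500 = -2.1569 kJ/K
dS_gen = 2.2128 - 2.1569 = 0.0558 kJ/K (irreversible)

dS_gen = 0.0558 kJ/K, irreversible


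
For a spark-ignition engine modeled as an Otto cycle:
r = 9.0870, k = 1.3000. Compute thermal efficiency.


r^(k-1) = 1.9388
eta = 1 - 1/1.9388 = 0.4842 = 48.4209%

48.4209%


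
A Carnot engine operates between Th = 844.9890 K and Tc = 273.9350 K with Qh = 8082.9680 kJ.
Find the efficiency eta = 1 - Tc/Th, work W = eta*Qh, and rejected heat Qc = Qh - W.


eta = 1 - 273.9350/844.9890 = 0.6758
W = 0.6758 * 8082.9680 = 5462.5696 kJ
Qc = 8082.9680 - 5462.5696 = 2620.3984 kJ

eta = 67.5812%, W = 5462.5696 kJ, Qc = 2620.3984 kJ


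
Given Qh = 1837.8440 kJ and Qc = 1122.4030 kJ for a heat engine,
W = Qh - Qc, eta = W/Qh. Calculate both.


W = 1837.8440 - 1122.4030 = 715.4410 kJ
eta = 715.4410 / 1837.8440 = 0.3893 = 38.9283%

W = 715.4410 kJ, eta = 38.9283%


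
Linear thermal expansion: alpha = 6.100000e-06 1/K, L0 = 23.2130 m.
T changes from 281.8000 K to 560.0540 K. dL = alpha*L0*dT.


dT = 278.2540 K
dL = 6.100000e-06 * 23.2130 * 278.2540 = 0.039401 m
L_final = 23.252401 m

dL = 0.039401 m


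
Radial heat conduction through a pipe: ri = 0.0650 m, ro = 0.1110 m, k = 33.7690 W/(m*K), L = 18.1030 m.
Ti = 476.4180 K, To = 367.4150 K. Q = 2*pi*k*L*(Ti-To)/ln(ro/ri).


dT = 109.0030 K
ln(ro/ri) = 0.5351
Q = 2*pi*33.7690*18.1030*109.0030 / 0.5351 = 782379.1665 W

782379.1665 W


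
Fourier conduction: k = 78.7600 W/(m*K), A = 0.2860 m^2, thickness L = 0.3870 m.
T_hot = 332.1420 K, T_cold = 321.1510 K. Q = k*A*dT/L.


dT = 10.9910 K
Q = 78.7600 * 0.2860 * 10.9910 / 0.3870 = 639.7319 W

639.7319 W


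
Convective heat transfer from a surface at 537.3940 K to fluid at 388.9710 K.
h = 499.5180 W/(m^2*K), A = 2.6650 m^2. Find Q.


dT = 148.4230 K
Q = 499.5180 * 2.6650 * 148.4230 = 197582.9937 W

197582.9937 W


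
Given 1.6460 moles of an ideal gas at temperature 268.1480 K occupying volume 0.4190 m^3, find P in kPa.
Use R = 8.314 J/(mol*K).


P = nRT/V = 1.6460 * 8.314 * 268.1480 / 0.4190
= 3669.5635 / 0.4190 = 8757.9082 Pa = 8.7579 kPa

8.7579 kPa


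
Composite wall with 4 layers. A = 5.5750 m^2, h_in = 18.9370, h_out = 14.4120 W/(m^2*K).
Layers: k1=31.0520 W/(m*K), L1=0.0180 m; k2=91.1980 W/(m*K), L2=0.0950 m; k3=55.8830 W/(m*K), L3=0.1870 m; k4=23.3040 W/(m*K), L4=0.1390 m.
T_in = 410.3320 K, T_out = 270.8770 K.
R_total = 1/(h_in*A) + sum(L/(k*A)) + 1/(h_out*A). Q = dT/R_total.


R_conv_in = 1/(18.9370*5.5750) = 0.0095
R_1 = 0.0180/(31.0520*5.5750) = 0.0001
R_2 = 0.0950/(91.1980*5.5750) = 0.0002
R_3 = 0.1870/(55.8830*5.5750) = 0.0006
R_4 = 0.1390/(23.3040*5.5750) = 0.0011
R_conv_out = 1/(14.4120*5.5750) = 0.0124
R_total = 0.0239 K/W
Q = 139.4550 / 0.0239 = 5840.0620 W

R_total = 0.0239 K/W, Q = 5840.0620 W


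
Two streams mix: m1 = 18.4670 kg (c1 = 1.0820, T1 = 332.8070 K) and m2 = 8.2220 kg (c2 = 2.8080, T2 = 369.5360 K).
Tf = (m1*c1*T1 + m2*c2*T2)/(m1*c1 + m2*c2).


num = 15181.5311
den = 43.0687
Tf = 352.4959 K

352.4959 K


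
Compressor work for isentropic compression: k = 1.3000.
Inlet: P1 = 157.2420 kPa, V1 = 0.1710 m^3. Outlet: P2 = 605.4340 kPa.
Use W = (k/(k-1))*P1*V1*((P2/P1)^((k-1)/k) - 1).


(k-1)/k = 0.2308
(P2/P1)^exp = 1.3649
W = 4.3333 * 157.2420 * 0.1710 * (1.3649 - 1) = 42.5220 kJ

42.5220 kJ


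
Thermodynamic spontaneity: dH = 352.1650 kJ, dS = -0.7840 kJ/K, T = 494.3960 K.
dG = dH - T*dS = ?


T*dS = 494.3960 * -0.7840 = -387.6065 kJ
dG = 352.1650 + 387.6065 = 739.7715 kJ (non-spontaneous)

dG = 739.7715 kJ, non-spontaneous


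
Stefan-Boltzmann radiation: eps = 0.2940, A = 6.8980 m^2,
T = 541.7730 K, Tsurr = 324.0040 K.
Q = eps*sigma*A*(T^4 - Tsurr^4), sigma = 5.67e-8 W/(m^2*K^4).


T^4 = 8.6153e+10
Tsurr^4 = 1.1021e+10
Q = 0.2940 * 5.67e-8 * 6.8980 * 7.5132e+10 = 8639.3342 W

8639.3342 W


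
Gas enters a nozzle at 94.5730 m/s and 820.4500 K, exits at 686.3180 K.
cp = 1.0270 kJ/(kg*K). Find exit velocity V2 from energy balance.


dT = 134.1320 K
2*cp*1000*dT = 275507.1280
V1^2 = 8944.0523
V2 = sqrt(284451.1803) = 533.3396 m/s

533.3396 m/s


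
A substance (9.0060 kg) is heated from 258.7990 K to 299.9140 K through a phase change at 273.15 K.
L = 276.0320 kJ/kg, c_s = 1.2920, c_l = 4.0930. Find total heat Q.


Q1 (sensible, solid) = 9.0060 * 1.2920 * 14.3510 = 166.9847 kJ
Q2 (latent) = 9.0060 * 276.0320 = 2485.9442 kJ
Q3 (sensible, liquid) = 9.0060 * 4.0930 * 26.7640 = 986.5627 kJ
Q_total = 3639.4916 kJ

3639.4916 kJ


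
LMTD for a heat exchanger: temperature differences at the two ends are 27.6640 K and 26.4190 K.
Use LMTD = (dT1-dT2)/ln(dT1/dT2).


dT1/dT2 = 1.0471
ln(dT1/dT2) = 0.0460
LMTD = 1.2450 / 0.0460 = 27.0367 K

27.0367 K


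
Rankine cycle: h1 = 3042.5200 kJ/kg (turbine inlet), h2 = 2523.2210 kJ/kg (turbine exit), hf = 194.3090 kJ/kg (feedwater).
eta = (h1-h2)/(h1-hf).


W = 519.2990 kJ/kg
Q_in = 2848.2110 kJ/kg
eta = 0.1823 = 18.2325%

eta = 18.2325%


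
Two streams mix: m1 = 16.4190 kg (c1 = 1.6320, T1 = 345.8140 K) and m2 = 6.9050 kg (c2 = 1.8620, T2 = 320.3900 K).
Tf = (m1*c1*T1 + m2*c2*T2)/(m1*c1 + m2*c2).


num = 13385.6550
den = 39.6529
Tf = 337.5705 K

337.5705 K


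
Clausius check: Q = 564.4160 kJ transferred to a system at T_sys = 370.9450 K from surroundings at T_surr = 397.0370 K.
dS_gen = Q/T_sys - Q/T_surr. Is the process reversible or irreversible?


dS_sys = 564.4160/370.9450 = 1.5216 kJ/K
dS_surr = -564.4160/397.0370 = -1.4216 kJ/K
dS_gen = 1.5216 - 1.4216 = 0.1000 kJ/K (irreversible)

dS_gen = 0.1000 kJ/K, irreversible


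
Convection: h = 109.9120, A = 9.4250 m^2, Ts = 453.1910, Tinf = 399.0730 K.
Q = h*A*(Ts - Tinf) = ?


dT = 54.1180 K
Q = 109.9120 * 9.4250 * 54.1180 = 56061.9510 W

56061.9510 W


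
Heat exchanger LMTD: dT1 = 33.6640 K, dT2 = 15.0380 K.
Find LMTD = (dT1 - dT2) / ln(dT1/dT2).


dT1/dT2 = 2.2386
ln(dT1/dT2) = 0.8058
LMTD = 18.6260 / 0.8058 = 23.1135 K

23.1135 K


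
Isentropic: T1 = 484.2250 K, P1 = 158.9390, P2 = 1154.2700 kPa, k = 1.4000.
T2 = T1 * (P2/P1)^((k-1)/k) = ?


(k-1)/k = 0.2857
(P2/P1)^exp = 1.7621
T2 = 484.2250 * 1.7621 = 853.2360 K

853.2360 K


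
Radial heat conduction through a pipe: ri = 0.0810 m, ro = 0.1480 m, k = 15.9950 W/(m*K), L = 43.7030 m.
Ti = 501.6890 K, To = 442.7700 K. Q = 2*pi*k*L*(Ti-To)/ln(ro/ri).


dT = 58.9190 K
ln(ro/ri) = 0.6028
Q = 2*pi*15.9950*43.7030*58.9190 / 0.6028 = 429322.9043 W

429322.9043 W


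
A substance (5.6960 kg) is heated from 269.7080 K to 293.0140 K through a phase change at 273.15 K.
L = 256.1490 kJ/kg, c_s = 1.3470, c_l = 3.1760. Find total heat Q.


Q1 (sensible, solid) = 5.6960 * 1.3470 * 3.4420 = 26.4088 kJ
Q2 (latent) = 5.6960 * 256.1490 = 1459.0247 kJ
Q3 (sensible, liquid) = 5.6960 * 3.1760 * 19.8640 = 359.3496 kJ
Q_total = 1844.7831 kJ

1844.7831 kJ


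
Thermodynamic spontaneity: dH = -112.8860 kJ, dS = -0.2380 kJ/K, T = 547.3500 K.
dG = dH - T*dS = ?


T*dS = 547.3500 * -0.2380 = -130.2693 kJ
dG = -112.8860 + 130.2693 = 17.3833 kJ (non-spontaneous)

dG = 17.3833 kJ, non-spontaneous


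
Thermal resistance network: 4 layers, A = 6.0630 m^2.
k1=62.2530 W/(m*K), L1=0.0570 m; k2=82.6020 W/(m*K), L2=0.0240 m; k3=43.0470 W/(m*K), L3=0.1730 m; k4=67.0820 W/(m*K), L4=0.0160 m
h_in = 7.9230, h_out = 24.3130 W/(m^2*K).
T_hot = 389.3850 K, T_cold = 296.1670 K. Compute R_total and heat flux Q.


R_conv_in = 1/(7.9230*6.0630) = 0.0208
R_1 = 0.0570/(62.2530*6.0630) = 0.0002
R_2 = 0.0240/(82.6020*6.0630) = 4.7922e-05
R_3 = 0.1730/(43.0470*6.0630) = 0.0007
R_4 = 0.0160/(67.0820*6.0630) = 3.9339e-05
R_conv_out = 1/(24.3130*6.0630) = 0.0068
R_total = 0.0285 K/W
Q = 93.2180 / 0.0285 = 3270.5586 W

R_total = 0.0285 K/W, Q = 3270.5586 W


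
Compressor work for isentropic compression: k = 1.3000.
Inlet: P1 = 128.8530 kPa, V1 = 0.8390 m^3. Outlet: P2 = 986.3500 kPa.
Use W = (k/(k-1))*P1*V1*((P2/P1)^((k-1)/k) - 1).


(k-1)/k = 0.2308
(P2/P1)^exp = 1.5995
W = 4.3333 * 128.8530 * 0.8390 * (1.5995 - 1) = 280.8476 kJ

280.8476 kJ


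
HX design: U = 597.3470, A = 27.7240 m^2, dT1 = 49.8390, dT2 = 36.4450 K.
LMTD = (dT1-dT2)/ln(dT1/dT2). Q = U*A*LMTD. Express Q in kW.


LMTD = 42.7932 K
Q = 597.3470 * 27.7240 * 42.7932 = 708691.9575 W = 708.6920 kW

708.6920 kW


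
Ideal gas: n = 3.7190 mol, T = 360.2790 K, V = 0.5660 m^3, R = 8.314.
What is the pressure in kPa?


P = nRT/V = 3.7190 * 8.314 * 360.2790 / 0.5660
= 11139.7424 / 0.5660 = 19681.5236 Pa = 19.6815 kPa

19.6815 kPa


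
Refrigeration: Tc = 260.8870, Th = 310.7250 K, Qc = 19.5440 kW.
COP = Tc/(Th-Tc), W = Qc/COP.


COP = 260.8870 / 49.8380 = 5.2347
W = 19.5440 / 5.2347 = 3.7335 kW

COP = 5.2347, W = 3.7335 kW


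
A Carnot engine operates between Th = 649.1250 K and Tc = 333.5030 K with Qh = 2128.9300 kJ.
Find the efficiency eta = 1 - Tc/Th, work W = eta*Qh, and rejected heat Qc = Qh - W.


eta = 1 - 333.5030/649.1250 = 0.4862
W = 0.4862 * 2128.9300 = 1035.1429 kJ
Qc = 2128.9300 - 1035.1429 = 1093.7871 kJ

eta = 48.6227%, W = 1035.1429 kJ, Qc = 1093.7871 kJ


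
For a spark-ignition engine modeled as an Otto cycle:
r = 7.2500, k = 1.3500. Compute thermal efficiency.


r^(k-1) = 2.0004
eta = 1 - 1/2.0004 = 0.5001 = 50.0102%

50.0102%


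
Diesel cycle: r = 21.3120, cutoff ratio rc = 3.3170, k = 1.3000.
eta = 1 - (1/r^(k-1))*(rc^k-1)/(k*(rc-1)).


r^(k-1) = 2.5037
rc^k = 4.7530
eta = 0.5024 = 50.2351%

50.2351%


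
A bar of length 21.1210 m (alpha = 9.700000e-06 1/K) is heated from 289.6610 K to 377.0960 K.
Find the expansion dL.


dT = 87.4350 K
dL = 9.700000e-06 * 21.1210 * 87.4350 = 0.017913 m
L_final = 21.138913 m

dL = 0.017913 m


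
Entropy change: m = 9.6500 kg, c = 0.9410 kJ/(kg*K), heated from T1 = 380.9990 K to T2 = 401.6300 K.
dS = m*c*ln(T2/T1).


T2/T1 = 1.0541
ln(T2/T1) = 0.0527
dS = 9.6500 * 0.9410 * 0.0527 = 0.4789 kJ/K

0.4789 kJ/K


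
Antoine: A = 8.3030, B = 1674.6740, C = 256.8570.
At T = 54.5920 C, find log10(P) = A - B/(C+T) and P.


C+T = 311.4490
B/(C+T) = 5.3770
log10(P) = 8.3030 - 5.3770 = 2.9260
P = 10^2.9260 = 843.2554 mmHg

843.2554 mmHg


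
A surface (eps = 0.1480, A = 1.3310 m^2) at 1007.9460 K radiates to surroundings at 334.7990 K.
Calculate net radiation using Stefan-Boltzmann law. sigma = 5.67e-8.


T^4 = 1.0322e+12
Tsurr^4 = 1.2564e+10
Q = 0.1480 * 5.67e-8 * 1.3310 * 1.0196e+12 = 11388.1429 W

11388.1429 W


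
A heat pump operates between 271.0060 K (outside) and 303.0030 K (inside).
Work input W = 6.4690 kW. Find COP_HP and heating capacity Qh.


COP = 303.0030 / 31.9970 = 9.4697
Qh = 9.4697 * 6.4690 = 61.2597 kW

COP = 9.4697, Qh = 61.2597 kW


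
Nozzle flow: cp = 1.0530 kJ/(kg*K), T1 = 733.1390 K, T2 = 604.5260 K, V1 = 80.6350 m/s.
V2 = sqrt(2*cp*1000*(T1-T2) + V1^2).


dT = 128.6130 K
2*cp*1000*dT = 270858.9780
V1^2 = 6502.0032
V2 = sqrt(277360.9812) = 526.6507 m/s

526.6507 m/s


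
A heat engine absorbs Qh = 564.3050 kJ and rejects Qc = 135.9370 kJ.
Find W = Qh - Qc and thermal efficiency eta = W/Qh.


W = 564.3050 - 135.9370 = 428.3680 kJ
eta = 428.3680 / 564.3050 = 0.7591 = 75.9107%

W = 428.3680 kJ, eta = 75.9107%


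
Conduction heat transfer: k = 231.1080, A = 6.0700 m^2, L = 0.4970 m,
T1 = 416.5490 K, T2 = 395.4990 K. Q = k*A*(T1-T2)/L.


dT = 21.0500 K
Q = 231.1080 * 6.0700 * 21.0500 / 0.4970 = 59415.4488 W

59415.4488 W


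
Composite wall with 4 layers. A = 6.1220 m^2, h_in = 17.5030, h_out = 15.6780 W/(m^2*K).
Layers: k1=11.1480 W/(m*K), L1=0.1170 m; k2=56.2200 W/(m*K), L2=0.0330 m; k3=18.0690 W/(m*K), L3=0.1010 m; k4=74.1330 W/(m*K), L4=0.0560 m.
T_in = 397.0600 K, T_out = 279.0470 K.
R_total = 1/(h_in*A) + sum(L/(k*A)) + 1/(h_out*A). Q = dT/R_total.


R_conv_in = 1/(17.5030*6.1220) = 0.0093
R_1 = 0.1170/(11.1480*6.1220) = 0.0017
R_2 = 0.0330/(56.2200*6.1220) = 9.5880e-05
R_3 = 0.1010/(18.0690*6.1220) = 0.0009
R_4 = 0.0560/(74.1330*6.1220) = 0.0001
R_conv_out = 1/(15.6780*6.1220) = 0.0104
R_total = 0.0226 K/W
Q = 118.0130 / 0.0226 = 5222.3151 W

R_total = 0.0226 K/W, Q = 5222.3151 W


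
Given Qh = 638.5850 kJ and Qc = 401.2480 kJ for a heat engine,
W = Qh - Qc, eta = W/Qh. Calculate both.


W = 638.5850 - 401.2480 = 237.3370 kJ
eta = 237.3370 / 638.5850 = 0.3717 = 37.1661%

W = 237.3370 kJ, eta = 37.1661%


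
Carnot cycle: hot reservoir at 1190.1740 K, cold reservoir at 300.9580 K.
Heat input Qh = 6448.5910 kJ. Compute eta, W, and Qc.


eta = 1 - 300.9580/1190.1740 = 0.7471
W = 0.7471 * 6448.5910 = 4817.9428 kJ
Qc = 6448.5910 - 4817.9428 = 1630.6482 kJ

eta = 74.7131%, W = 4817.9428 kJ, Qc = 1630.6482 kJ


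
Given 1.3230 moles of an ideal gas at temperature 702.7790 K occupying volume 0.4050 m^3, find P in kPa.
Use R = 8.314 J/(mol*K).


P = nRT/V = 1.3230 * 8.314 * 702.7790 / 0.4050
= 7730.1628 / 0.4050 = 19086.8217 Pa = 19.0868 kPa

19.0868 kPa


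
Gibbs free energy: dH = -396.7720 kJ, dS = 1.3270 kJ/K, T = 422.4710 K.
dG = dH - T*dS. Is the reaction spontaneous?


T*dS = 422.4710 * 1.3270 = 560.6190 kJ
dG = -396.7720 - 560.6190 = -957.3910 kJ (spontaneous)

dG = -957.3910 kJ, spontaneous


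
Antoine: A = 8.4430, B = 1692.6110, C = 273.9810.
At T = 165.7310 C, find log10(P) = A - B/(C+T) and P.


C+T = 439.7120
B/(C+T) = 3.8494
log10(P) = 8.4430 - 3.8494 = 4.5936
P = 10^4.5936 = 39231.7097 mmHg

39231.7097 mmHg


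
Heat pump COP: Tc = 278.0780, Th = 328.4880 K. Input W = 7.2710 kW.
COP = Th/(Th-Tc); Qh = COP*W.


COP = 328.4880 / 50.4100 = 6.5163
Qh = 6.5163 * 7.2710 = 47.3802 kW

COP = 6.5163, Qh = 47.3802 kW


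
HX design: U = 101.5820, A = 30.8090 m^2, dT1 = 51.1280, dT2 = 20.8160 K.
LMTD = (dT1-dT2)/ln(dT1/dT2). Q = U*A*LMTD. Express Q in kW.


LMTD = 33.7321 K
Q = 101.5820 * 30.8090 * 33.7321 = 105569.2722 W = 105.5693 kW

105.5693 kW


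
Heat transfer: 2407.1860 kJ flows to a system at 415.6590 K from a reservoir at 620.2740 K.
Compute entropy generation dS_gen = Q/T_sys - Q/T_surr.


dS_sys = 2407.1860/415.6590 = 5.7913 kJ/K
dS_surr = -2407.1860/620.2740 = -3.8808 kJ/K
dS_gen = 5.7913 - 3.8808 = 1.9104 kJ/K (irreversible)

dS_gen = 1.9104 kJ/K, irreversible


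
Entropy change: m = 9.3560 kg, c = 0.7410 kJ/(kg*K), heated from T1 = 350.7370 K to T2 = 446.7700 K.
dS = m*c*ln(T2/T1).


T2/T1 = 1.2738
ln(T2/T1) = 0.2420
dS = 9.3560 * 0.7410 * 0.2420 = 1.6778 kJ/K

1.6778 kJ/K


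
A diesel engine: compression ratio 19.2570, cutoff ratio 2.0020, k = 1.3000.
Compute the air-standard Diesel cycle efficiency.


r^(k-1) = 2.4287
rc^k = 2.4655
eta = 0.5368 = 53.6771%

53.6771%


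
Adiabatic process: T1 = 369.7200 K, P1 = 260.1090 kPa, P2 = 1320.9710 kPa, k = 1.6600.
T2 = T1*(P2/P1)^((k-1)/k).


(k-1)/k = 0.3976
(P2/P1)^exp = 1.9081
T2 = 369.7200 * 1.9081 = 705.4521 K

705.4521 K


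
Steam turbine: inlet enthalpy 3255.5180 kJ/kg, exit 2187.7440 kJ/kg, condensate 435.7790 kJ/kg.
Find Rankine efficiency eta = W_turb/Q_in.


W = 1067.7740 kJ/kg
Q_in = 2819.7390 kJ/kg
eta = 0.3787 = 37.8678%

eta = 37.8678%


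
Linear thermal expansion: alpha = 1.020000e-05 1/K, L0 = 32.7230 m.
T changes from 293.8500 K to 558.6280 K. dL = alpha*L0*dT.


dT = 264.7780 K
dL = 1.020000e-05 * 32.7230 * 264.7780 = 0.088376 m
L_final = 32.811376 m

dL = 0.088376 m


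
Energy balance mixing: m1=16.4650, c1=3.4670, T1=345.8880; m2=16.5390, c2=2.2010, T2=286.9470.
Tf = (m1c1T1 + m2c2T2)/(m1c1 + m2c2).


num = 30190.2662
den = 93.4865
Tf = 322.9372 K

322.9372 K


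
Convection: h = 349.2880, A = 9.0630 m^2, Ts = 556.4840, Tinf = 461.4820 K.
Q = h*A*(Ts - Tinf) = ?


dT = 95.0020 K
Q = 349.2880 * 9.0630 * 95.0020 = 300738.0599 W

300738.0599 W


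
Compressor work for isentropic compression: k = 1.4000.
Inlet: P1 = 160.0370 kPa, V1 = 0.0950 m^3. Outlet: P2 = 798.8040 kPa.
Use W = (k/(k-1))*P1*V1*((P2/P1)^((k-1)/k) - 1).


(k-1)/k = 0.2857
(P2/P1)^exp = 1.5830
W = 3.5000 * 160.0370 * 0.0950 * (1.5830 - 1) = 31.0248 kJ

31.0248 kJ


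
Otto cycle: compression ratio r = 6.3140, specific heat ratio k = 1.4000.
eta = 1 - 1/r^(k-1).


r^(k-1) = 2.0899
eta = 1 - 1/2.0899 = 0.5215 = 52.1504%

52.1504%


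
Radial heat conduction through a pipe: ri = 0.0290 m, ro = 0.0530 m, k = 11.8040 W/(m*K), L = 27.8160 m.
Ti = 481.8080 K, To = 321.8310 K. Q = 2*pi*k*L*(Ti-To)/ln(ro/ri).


dT = 159.9770 K
ln(ro/ri) = 0.6030
Q = 2*pi*11.8040*27.8160*159.9770 / 0.6030 = 547326.9131 W

547326.9131 W


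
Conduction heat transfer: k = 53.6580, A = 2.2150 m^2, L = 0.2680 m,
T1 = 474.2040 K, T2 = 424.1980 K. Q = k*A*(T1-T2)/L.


dT = 50.0060 K
Q = 53.6580 * 2.2150 * 50.0060 / 0.2680 = 22176.6292 W

22176.6292 W


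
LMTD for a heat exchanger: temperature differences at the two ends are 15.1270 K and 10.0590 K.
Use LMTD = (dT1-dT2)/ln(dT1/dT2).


dT1/dT2 = 1.5038
ln(dT1/dT2) = 0.4080
LMTD = 5.0680 / 0.4080 = 12.4212 K

12.4212 K


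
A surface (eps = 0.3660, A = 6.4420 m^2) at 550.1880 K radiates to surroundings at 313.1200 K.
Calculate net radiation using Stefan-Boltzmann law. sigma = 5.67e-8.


T^4 = 9.1631e+10
Tsurr^4 = 9.6127e+09
Q = 0.3660 * 5.67e-8 * 6.4420 * 8.2019e+10 = 10964.7352 W

10964.7352 W


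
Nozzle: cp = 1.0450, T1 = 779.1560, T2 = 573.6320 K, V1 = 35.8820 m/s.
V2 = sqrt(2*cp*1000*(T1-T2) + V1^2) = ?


dT = 205.5240 K
2*cp*1000*dT = 429545.1600
V1^2 = 1287.5179
V2 = sqrt(430832.6779) = 656.3785 m/s

656.3785 m/s


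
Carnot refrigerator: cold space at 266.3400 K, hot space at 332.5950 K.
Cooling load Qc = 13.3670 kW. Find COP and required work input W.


COP = 266.3400 / 66.2550 = 4.0199
W = 13.3670 / 4.0199 = 3.3252 kW

COP = 4.0199, W = 3.3252 kW


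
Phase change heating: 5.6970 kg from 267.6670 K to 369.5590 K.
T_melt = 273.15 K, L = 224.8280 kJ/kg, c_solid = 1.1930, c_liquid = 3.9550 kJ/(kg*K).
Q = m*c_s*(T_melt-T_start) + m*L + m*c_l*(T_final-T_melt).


Q1 (sensible, solid) = 5.6970 * 1.1930 * 5.4830 = 37.2653 kJ
Q2 (latent) = 5.6970 * 224.8280 = 1280.8451 kJ
Q3 (sensible, liquid) = 5.6970 * 3.9550 * 96.4090 = 2172.2524 kJ
Q_total = 3490.3628 kJ

3490.3628 kJ


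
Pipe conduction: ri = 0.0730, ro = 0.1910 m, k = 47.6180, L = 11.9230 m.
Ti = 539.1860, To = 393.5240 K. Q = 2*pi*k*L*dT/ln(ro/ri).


dT = 145.6620 K
ln(ro/ri) = 0.9618
Q = 2*pi*47.6180*11.9230*145.6620 / 0.9618 = 540246.2280 W

540246.2280 W


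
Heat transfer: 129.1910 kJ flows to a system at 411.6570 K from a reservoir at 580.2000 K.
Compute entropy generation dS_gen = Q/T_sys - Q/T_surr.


dS_sys = 129.1910/411.6570 = 0.3138 kJ/K
dS_surr = -129.1910/580.2000 = -0.2227 kJ/K
dS_gen = 0.3138 - 0.2227 = 0.0912 kJ/K (irreversible)

dS_gen = 0.0912 kJ/K, irreversible


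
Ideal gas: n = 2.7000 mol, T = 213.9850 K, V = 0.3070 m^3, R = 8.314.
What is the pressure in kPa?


P = nRT/V = 2.7000 * 8.314 * 213.9850 / 0.3070
= 4803.4925 / 0.3070 = 15646.5553 Pa = 15.6466 kPa

15.6466 kPa


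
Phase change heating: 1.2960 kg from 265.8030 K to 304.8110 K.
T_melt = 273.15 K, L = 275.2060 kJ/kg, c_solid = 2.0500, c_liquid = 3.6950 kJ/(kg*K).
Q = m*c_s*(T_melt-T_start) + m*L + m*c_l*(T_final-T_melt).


Q1 (sensible, solid) = 1.2960 * 2.0500 * 7.3470 = 19.5195 kJ
Q2 (latent) = 1.2960 * 275.2060 = 356.6670 kJ
Q3 (sensible, liquid) = 1.2960 * 3.6950 * 31.6610 = 151.6157 kJ
Q_total = 527.8021 kJ

527.8021 kJ


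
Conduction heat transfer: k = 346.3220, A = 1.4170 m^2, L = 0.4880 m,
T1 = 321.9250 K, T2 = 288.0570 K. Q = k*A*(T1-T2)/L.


dT = 33.8680 K
Q = 346.3220 * 1.4170 * 33.8680 / 0.4880 = 34058.0407 W

34058.0407 W


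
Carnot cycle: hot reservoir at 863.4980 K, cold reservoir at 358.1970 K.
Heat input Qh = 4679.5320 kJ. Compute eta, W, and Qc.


eta = 1 - 358.1970/863.4980 = 0.5852
W = 0.5852 * 4679.5320 = 2738.3644 kJ
Qc = 4679.5320 - 2738.3644 = 1941.1676 kJ

eta = 58.5179%, W = 2738.3644 kJ, Qc = 1941.1676 kJ


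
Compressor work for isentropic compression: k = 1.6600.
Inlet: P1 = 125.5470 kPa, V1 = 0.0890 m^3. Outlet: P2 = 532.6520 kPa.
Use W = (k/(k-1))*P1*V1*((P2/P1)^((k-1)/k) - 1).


(k-1)/k = 0.3976
(P2/P1)^exp = 1.7764
W = 2.5152 * 125.5470 * 0.0890 * (1.7764 - 1) = 21.8198 kJ

21.8198 kJ


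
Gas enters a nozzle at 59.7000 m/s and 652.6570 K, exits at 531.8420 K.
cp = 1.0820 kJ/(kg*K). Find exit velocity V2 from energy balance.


dT = 120.8150 K
2*cp*1000*dT = 261443.6600
V1^2 = 3564.0900
V2 = sqrt(265007.7500) = 514.7890 m/s

514.7890 m/s


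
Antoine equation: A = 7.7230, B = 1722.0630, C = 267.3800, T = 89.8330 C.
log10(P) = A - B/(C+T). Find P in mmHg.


C+T = 357.2130
B/(C+T) = 4.8208
log10(P) = 7.7230 - 4.8208 = 2.9022
P = 10^2.9022 = 798.3079 mmHg

798.3079 mmHg


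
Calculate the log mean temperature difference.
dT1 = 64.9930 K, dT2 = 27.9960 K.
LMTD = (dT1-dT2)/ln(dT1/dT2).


dT1/dT2 = 2.3215
ln(dT1/dT2) = 0.8422
LMTD = 36.9970 / 0.8422 = 43.9281 K

43.9281 K


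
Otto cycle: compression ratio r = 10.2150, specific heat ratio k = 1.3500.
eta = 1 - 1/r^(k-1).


r^(k-1) = 2.2555
eta = 1 - 1/2.2555 = 0.5566 = 55.6630%

55.6630%


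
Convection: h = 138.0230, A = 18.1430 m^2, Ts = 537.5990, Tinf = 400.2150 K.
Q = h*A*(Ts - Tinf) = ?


dT = 137.3840 K
Q = 138.0230 * 18.1430 * 137.3840 = 344030.3207 W

344030.3207 W


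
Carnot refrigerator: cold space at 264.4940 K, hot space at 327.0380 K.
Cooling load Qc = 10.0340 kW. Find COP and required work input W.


COP = 264.4940 / 62.5440 = 4.2289
W = 10.0340 / 4.2289 = 2.3727 kW

COP = 4.2289, W = 2.3727 kW


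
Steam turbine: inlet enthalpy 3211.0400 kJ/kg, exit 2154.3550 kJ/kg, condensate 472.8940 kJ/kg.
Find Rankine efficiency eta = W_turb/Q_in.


W = 1056.6850 kJ/kg
Q_in = 2738.1460 kJ/kg
eta = 0.3859 = 38.5913%

eta = 38.5913%


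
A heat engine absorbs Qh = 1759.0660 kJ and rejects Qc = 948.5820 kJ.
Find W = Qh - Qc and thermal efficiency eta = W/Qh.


W = 1759.0660 - 948.5820 = 810.4840 kJ
eta = 810.4840 / 1759.0660 = 0.4607 = 46.0747%

W = 810.4840 kJ, eta = 46.0747%


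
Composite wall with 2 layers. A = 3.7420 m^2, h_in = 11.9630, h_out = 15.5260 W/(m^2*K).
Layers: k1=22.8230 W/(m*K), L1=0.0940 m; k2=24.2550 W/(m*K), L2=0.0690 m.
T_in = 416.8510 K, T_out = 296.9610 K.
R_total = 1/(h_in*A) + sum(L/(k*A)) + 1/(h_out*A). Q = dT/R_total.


R_conv_in = 1/(11.9630*3.7420) = 0.0223
R_1 = 0.0940/(22.8230*3.7420) = 0.0011
R_2 = 0.0690/(24.2550*3.7420) = 0.0008
R_conv_out = 1/(15.5260*3.7420) = 0.0172
R_total = 0.0414 K/W
Q = 119.8900 / 0.0414 = 2895.0754 W

R_total = 0.0414 K/W, Q = 2895.0754 W


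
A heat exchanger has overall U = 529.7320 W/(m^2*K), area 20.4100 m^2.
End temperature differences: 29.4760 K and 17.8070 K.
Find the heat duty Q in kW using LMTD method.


LMTD = 23.1535 K
Q = 529.7320 * 20.4100 * 23.1535 = 250331.4824 W = 250.3315 kW

250.3315 kW


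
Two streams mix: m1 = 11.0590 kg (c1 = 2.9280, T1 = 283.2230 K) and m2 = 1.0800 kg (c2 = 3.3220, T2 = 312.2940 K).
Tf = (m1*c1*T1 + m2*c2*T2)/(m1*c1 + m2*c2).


num = 10291.4096
den = 35.9685
Tf = 286.1228 K

286.1228 K


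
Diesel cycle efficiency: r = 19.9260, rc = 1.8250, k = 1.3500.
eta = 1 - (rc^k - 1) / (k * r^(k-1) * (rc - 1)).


r^(k-1) = 2.8497
rc^k = 2.2527
eta = 0.6053 = 60.5302%

60.5302%


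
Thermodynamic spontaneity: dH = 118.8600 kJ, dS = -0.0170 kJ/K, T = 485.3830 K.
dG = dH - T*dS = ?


T*dS = 485.3830 * -0.0170 = -8.2515 kJ
dG = 118.8600 + 8.2515 = 127.1115 kJ (non-spontaneous)

dG = 127.1115 kJ, non-spontaneous


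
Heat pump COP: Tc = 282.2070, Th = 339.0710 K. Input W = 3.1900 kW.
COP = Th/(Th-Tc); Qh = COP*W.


COP = 339.0710 / 56.8640 = 5.9628
Qh = 5.9628 * 3.1900 = 19.0215 kW

COP = 5.9628, Qh = 19.0215 kW


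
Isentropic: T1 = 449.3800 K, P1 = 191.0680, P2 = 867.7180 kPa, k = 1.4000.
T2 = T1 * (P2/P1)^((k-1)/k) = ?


(k-1)/k = 0.2857
(P2/P1)^exp = 1.5409
T2 = 449.3800 * 1.5409 = 692.4406 K

692.4406 K


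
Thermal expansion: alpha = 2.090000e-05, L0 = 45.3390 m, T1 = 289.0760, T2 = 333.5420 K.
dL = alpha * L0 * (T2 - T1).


dT = 44.4660 K
dL = 2.090000e-05 * 45.3390 * 44.4660 = 0.042135 m
L_final = 45.381135 m

dL = 0.042135 m


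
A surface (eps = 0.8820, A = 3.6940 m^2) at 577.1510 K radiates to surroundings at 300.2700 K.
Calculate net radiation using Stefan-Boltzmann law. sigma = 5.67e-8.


T^4 = 1.1096e+11
Tsurr^4 = 8.1292e+09
Q = 0.8820 * 5.67e-8 * 3.6940 * 1.0283e+11 = 18996.0118 W

18996.0118 W


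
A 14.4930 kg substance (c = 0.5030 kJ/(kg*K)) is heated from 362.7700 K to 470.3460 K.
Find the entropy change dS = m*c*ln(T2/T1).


T2/T1 = 1.2965
ln(T2/T1) = 0.2597
dS = 14.4930 * 0.5030 * 0.2597 = 1.8932 kJ/K

1.8932 kJ/K


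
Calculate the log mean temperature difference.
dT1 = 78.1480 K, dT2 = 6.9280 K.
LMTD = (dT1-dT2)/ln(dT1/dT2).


dT1/dT2 = 11.2800
ln(dT1/dT2) = 2.4230
LMTD = 71.2200 / 2.4230 = 29.3929 K

29.3929 K


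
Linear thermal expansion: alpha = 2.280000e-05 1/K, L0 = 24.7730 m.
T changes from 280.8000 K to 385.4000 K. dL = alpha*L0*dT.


dT = 104.6000 K
dL = 2.280000e-05 * 24.7730 * 104.6000 = 0.059081 m
L_final = 24.832081 m

dL = 0.059081 m


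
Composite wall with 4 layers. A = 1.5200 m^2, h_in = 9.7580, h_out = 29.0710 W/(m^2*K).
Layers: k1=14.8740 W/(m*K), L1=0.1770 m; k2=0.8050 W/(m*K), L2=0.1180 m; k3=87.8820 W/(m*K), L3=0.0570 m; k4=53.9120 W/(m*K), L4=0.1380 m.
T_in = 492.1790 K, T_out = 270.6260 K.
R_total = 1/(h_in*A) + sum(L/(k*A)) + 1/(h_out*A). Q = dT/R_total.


R_conv_in = 1/(9.7580*1.5200) = 0.0674
R_1 = 0.1770/(14.8740*1.5200) = 0.0078
R_2 = 0.1180/(0.8050*1.5200) = 0.0964
R_3 = 0.0570/(87.8820*1.5200) = 0.0004
R_4 = 0.1380/(53.9120*1.5200) = 0.0017
R_conv_out = 1/(29.0710*1.5200) = 0.0226
R_total = 0.1964 K/W
Q = 221.5530 / 0.1964 = 1127.9090 W

R_total = 0.1964 K/W, Q = 1127.9090 W


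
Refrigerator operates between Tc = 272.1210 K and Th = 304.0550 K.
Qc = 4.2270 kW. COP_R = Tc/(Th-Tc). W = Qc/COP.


COP = 272.1210 / 31.9340 = 8.5214
W = 4.2270 / 8.5214 = 0.4960 kW

COP = 8.5214, W = 0.4960 kW


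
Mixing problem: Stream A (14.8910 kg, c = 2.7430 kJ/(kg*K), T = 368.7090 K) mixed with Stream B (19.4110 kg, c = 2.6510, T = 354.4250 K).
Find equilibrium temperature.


num = 33298.4931
den = 92.3046
Tf = 360.7459 K

360.7459 K


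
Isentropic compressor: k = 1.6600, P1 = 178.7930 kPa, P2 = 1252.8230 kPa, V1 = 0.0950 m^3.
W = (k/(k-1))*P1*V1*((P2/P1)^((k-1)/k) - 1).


(k-1)/k = 0.3976
(P2/P1)^exp = 2.1686
W = 2.5152 * 178.7930 * 0.0950 * (2.1686 - 1) = 49.9231 kJ

49.9231 kJ


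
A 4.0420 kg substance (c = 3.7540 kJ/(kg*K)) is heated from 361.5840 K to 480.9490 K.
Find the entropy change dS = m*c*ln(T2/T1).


T2/T1 = 1.3301
ln(T2/T1) = 0.2853
dS = 4.0420 * 3.7540 * 0.2853 = 4.3285 kJ/K

4.3285 kJ/K
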